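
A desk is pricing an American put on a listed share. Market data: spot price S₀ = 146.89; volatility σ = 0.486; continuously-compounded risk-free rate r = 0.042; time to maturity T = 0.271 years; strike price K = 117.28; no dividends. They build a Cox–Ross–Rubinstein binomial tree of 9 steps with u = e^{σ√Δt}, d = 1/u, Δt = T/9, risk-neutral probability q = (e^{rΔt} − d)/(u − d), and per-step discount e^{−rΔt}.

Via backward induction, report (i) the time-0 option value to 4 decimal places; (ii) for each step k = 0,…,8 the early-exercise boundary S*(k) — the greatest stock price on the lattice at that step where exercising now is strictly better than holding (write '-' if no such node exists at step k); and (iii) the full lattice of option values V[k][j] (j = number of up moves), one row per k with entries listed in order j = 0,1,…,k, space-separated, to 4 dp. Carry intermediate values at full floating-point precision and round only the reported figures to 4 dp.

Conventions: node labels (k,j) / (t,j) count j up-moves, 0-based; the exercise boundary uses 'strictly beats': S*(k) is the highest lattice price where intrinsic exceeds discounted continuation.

price = 3.1346
boundary = - - - - - - 88.5603 96.3528 104.8311
tree:
3.1346
4.8486 1.3330
7.3484 2.2219 0.3979
10.8695 3.6498 0.7201 0.0587
15.6136 5.8887 1.2954 0.1145 0.0000
21.6425 9.2888 2.3142 0.2232 0.0000 0.0000
28.7197 14.2266 4.0996 0.4352 0.0000 0.0000 0.0000
35.8820 20.9272 7.1889 0.8484 0.0000 0.0000 0.0000 0.0000
42.4651 28.7197 12.4489 1.6540 0.0000 0.0000 0.0000 0.0000 0.0000
48.5158 35.8820 20.9272 3.2247 0.0000 0.0000 0.0000 0.0000 0.0000 0.0000

Δt=0.03011, u=1.08799, d=0.91912, q=0.48642, disc=e^(-rΔt)=0.99874
k=9 terminal: V=max(K-S,0) → 48.5158 35.8820 20.9272 3.2247 0.0000 0.0000 0.0000 0.0000 0.0000 0.0000
k=8: j=0 S=74.8149 intr=42.4651 cont=42.3169 V=42.4651[EX]; j=1 S=88.5603 intr=28.7197 cont=28.5715 V=28.7197[EX]; j=2 S=104.8311 intr=12.4489 cont=12.3007 V=12.4489[EX]; j=3 S=124.0913 intr=0.0000 cont=1.6540 V=1.6540[hold]; j=4 S=146.8900 intr=0.0000 cont=0.0000 V=0.0000[hold]; j=5 S=173.8775 intr=0.0000 cont=0.0000 V=0.0000[hold]; j=6 S=205.8232 intr=0.0000 cont=0.0000 V=0.0000[hold]; j=7 S=243.6382 intr=0.0000 cont=0.0000 V=0.0000[hold]; j=8 S=288.4008 intr=0.0000 cont=0.0000 V=0.0000[hold]  S*(8)=104.8311
k=7: j=0 S=81.3980 intr=35.8820 cont=35.7338 V=35.8820[EX]; j=1 S=96.3528 intr=20.9272 cont=20.7789 V=20.9272[EX]; j=2 S=114.0553 intr=3.2247 cont=7.1889 V=7.1889[hold]; j=3 S=135.0102 intr=0.0000 cont=0.8484 V=0.8484[hold]; j=4 S=159.8151 intr=0.0000 cont=0.0000 V=0.0000[hold]; j=5 S=189.1772 intr=0.0000 cont=0.0000 V=0.0000[hold]; j=6 S=223.9339 intr=0.0000 cont=0.0000 V=0.0000[hold]; j=7 S=265.0763 intr=0.0000 cont=0.0000 V=0.0000[hold]  S*(7)=96.3528
k=6: j=0 S=88.5603 intr=28.7197 cont=28.5715 V=28.7197[EX]; j=1 S=104.8311 intr=12.4489 cont=14.2266 V=14.2266[hold]; j=2 S=124.0913 intr=0.0000 cont=4.0996 V=4.0996[hold]; j=3 S=146.8900 intr=0.0000 cont=0.4352 V=0.4352[hold]; j=4 S=173.8775 intr=0.0000 cont=0.0000 V=0.0000[hold]; j=5 S=205.8232 intr=0.0000 cont=0.0000 V=0.0000[hold]; j=6 S=243.6382 intr=0.0000 cont=0.0000 V=0.0000[hold]  S*(6)=88.5603
k=5: j=0 S=96.3528 intr=20.9272 cont=21.6425 V=21.6425[hold]; j=1 S=114.0553 intr=3.2247 cont=9.2888 V=9.2888[hold]; j=2 S=135.0102 intr=0.0000 cont=2.3142 V=2.3142[hold]; j=3 S=159.8151 intr=0.0000 cont=0.2232 V=0.2232[hold]; j=4 S=189.1772 intr=0.0000 cont=0.0000 V=0.0000[hold]; j=5 S=223.9339 intr=0.0000 cont=0.0000 V=0.0000[hold]  S*(5)=-
k=4: j=0 S=104.8311 intr=12.4489 cont=15.6136 V=15.6136[hold]; j=1 S=124.0913 intr=0.0000 cont=5.8887 V=5.8887[hold]; j=2 S=146.8900 intr=0.0000 cont=1.2954 V=1.2954[hold]; j=3 S=173.8775 intr=0.0000 cont=0.1145 V=0.1145[hold]; j=4 S=205.8232 intr=0.0000 cont=0.0000 V=0.0000[hold]  S*(4)=-
k=3: j=0 S=114.0553 intr=3.2247 cont=10.8695 V=10.8695[hold]; j=1 S=135.0102 intr=0.0000 cont=3.6498 V=3.6498[hold]; j=2 S=159.8151 intr=0.0000 cont=0.7201 V=0.7201[hold]; j=3 S=189.1772 intr=0.0000 cont=0.0587 V=0.0587[hold]  S*(3)=-
k=2: j=0 S=124.0913 intr=0.0000 cont=7.3484 V=7.3484[hold]; j=1 S=146.8900 intr=0.0000 cont=2.2219 V=2.2219[hold]; j=2 S=173.8775 intr=0.0000 cont=0.3979 V=0.3979[hold]  S*(2)=-
k=1: j=0 S=135.0102 intr=0.0000 cont=4.8486 V=4.8486[hold]; j=1 S=159.8151 intr=0.0000 cont=1.3330 V=1.3330[hold]  S*(1)=-
k=0: j=0 S=146.8900 intr=0.0000 cont=3.1346 V=3.1346[hold]  S*(0)=-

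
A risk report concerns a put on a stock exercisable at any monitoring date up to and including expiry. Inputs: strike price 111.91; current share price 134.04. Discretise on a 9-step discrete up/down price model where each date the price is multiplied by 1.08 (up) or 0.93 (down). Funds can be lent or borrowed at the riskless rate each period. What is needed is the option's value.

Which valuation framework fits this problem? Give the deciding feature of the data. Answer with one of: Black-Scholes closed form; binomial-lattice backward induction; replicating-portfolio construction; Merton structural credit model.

framework: binomial-lattice backward induction

Key observation: the exercise right at every one of the 9 steps is what matters: each node needs max(111.91 − S, continuation), which only the stepwise tree valuation starting from spot 134.04 delivers.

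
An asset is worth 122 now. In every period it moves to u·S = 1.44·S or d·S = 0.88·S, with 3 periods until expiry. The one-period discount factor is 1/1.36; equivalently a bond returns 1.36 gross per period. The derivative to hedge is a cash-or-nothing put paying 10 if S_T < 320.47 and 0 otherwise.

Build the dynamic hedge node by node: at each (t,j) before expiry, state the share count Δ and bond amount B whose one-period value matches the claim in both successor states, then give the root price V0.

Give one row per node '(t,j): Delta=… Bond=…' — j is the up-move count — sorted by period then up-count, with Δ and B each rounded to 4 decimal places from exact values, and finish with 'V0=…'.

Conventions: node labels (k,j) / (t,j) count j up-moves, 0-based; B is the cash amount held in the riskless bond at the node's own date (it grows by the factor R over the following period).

Risk-neutral probability p* = (R−d)/(u−d) = (1.36−0.88)/(1.44−0.88) = 0.8571.
Terminal payoffs: V(3,0)=10.0000, V(3,1)=10.0000, V(3,2)=10.0000, V(3,3)=0.0000
  t=2,j=0: stock 94.4768 → up 136.0466 (V=10.0000), down 83.1396 (V=10.0000). Price 7.3529; hedge Δ=0.0000, bond B=7.3529.
  t=2,j=1: stock 154.5984 → up 222.6217 (V=10.0000), down 136.0466 (V=10.0000). Price 7.3529; hedge Δ=0.0000, bond B=7.3529.
  t=2,j=2: stock 252.9792 → up 364.2900 (V=0.0000), down 222.6217 (V=10.0000). Price 1.0504; hedge Δ=-0.0706, bond B=18.9076.
  t=1,j=0: stock 107.3600 → up 154.5984 (V=7.3529), down 94.4768 (V=7.3529). Price 5.4066; hedge Δ=0.0000, bond B=5.4066.
  t=1,j=1: stock 175.6800 → up 252.9792 (V=1.0504), down 154.5984 (V=7.3529). Price 1.4344; hedge Δ=-0.0641, bond B=12.6889.
  t=0,j=0: stock 122.0000 → up 175.6800 (V=1.4344), down 107.3600 (V=5.4066). Price 1.4719; hedge Δ=-0.0581, bond B=8.5651.
Check: Δ(0,0)·S0 + B(0,0) = 1.4719 = V0.

(0,0): Delta=-0.0581 Bond=8.5651
(1,0): Delta=0.0000 Bond=5.4066
(1,1): Delta=-0.0641 Bond=12.6889
(2,0): Delta=0.0000 Bond=7.3529
(2,1): Delta=0.0000 Bond=7.3529
(2,2): Delta=-0.0706 Bond=18.9076
V0=1.4719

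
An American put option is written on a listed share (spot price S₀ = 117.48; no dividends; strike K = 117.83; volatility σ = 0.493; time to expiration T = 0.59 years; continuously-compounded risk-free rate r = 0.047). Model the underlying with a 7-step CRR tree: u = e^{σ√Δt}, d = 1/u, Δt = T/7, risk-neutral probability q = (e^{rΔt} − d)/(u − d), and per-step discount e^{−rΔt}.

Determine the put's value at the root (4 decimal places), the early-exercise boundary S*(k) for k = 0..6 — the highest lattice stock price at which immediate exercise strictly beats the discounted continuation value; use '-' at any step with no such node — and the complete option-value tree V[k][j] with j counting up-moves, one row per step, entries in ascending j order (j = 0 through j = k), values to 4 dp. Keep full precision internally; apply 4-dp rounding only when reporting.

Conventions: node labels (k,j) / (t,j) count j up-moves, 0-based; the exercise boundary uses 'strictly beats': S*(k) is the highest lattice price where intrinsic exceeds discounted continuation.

Δt=0.08429, u=1.15388, d=0.86664, q=0.47810, disc=e^(-rΔt)=0.99605
k=7 terminal: V=max(K-S,0) → 74.6933 60.3964 41.3610 16.0167 0.0000 0.0000 0.0000 0.0000
k=6: j=0 S=49.7744 intr=68.0556 cont=67.5897 V=68.0556[EX]; j=1 S=66.2713 intr=51.5587 cont=51.0928 V=51.5587[EX]; j=2 S=88.2358 intr=29.5942 cont=29.1284 V=29.5942[EX]; j=3 S=117.4800 intr=0.3500 cont=8.3261 V=8.3261[hold]; j=4 S=156.4167 intr=0.0000 cont=0.0000 V=0.0000[hold]; j=5 S=208.2583 intr=0.0000 cont=0.0000 V=0.0000[hold]; j=6 S=277.2819 intr=0.0000 cont=0.0000 V=0.0000[hold]  S*(6)=88.2358
k=5: j=0 S=57.4336 intr=60.3964 cont=59.9306 V=60.3964[EX]; j=1 S=76.4690 intr=41.3610 cont=40.8952 V=41.3610[EX]; j=2 S=101.8133 intr=16.0167 cont=19.3492 V=19.3492[hold]; j=3 S=135.5575 intr=0.0000 cont=4.3282 V=4.3282[hold]; j=4 S=180.4857 intr=0.0000 cont=0.0000 V=0.0000[hold]; j=5 S=240.3045 intr=0.0000 cont=0.0000 V=0.0000[hold]  S*(5)=76.4690
k=4: j=0 S=66.2713 intr=51.5587 cont=51.0928 V=51.5587[EX]; j=1 S=88.2358 intr=29.5942 cont=30.7153 V=30.7153[hold]; j=2 S=117.4800 intr=0.3500 cont=12.1196 V=12.1196[hold]; j=3 S=156.4167 intr=0.0000 cont=2.2500 V=2.2500[hold]; j=4 S=208.2583 intr=0.0000 cont=0.0000 V=0.0000[hold]  S*(4)=66.2713
k=3: j=0 S=76.4690 intr=41.3610 cont=41.4291 V=41.4291[hold]; j=1 S=101.8133 intr=16.0167 cont=21.7384 V=21.7384[hold]; j=2 S=135.5575 intr=0.0000 cont=7.3717 V=7.3717[hold]; j=3 S=180.4857 intr=0.0000 cont=1.1696 V=1.1696[hold]  S*(3)=-
k=2: j=0 S=88.2358 intr=29.5942 cont=31.8884 V=31.8884[hold]; j=1 S=117.4800 intr=0.3500 cont=14.8109 V=14.8109[hold]; j=2 S=156.4167 intr=0.0000 cont=4.3891 V=4.3891[hold]  S*(2)=-
k=1: j=0 S=101.8133 intr=16.0167 cont=23.6299 V=23.6299[hold]; j=1 S=135.5575 intr=0.0000 cont=9.7894 V=9.7894[hold]  S*(1)=-
k=0: j=0 S=117.4800 intr=0.3500 cont=16.9455 V=16.9455[hold]  S*(0)=-

price = 16.9455
boundary = - - - - 66.2713 76.4690 88.2358
tree:
16.9455
23.6299 9.7894
31.8884 14.8109 4.3891
41.4291 21.7384 7.3717 1.1696
51.5587 30.7153 12.1196 2.2500 0.0000
60.3964 41.3610 19.3492 4.3282 0.0000 0.0000
68.0556 51.5587 29.5942 8.3261 0.0000 0.0000 0.0000
74.6933 60.3964 41.3610 16.0167 0.0000 0.0000 0.0000 0.0000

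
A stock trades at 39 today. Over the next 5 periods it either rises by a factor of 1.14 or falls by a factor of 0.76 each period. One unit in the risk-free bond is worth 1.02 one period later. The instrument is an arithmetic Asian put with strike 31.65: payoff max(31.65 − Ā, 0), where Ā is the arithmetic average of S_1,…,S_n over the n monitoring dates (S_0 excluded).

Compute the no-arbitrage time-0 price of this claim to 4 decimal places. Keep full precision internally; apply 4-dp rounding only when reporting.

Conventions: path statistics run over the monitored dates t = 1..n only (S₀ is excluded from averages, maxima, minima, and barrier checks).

With p* = (R−d)/(u−d) = 0.6842, sum probability × payoff across the paths and divide by R^5.
Enumerate all 2^5 = 32 price paths (U = up ×1.14, D = down ×0.76); each path with k up-moves has probability p*^k·(1−p*)^(5−k).
DDDDD: Ā=18.4373, payoff=13.2127, prob=0.003140
UDDDD: Ā=27.6559, payoff=3.9941, prob=0.006804
DUDDD: Ā=24.6919, payoff=6.9581, prob=0.006804
UUDDD: Ā=37.0378, payoff=0.0000, prob=0.014743
DDUDD: Ā=22.4392, payoff=9.2108, prob=0.006804
UDUDD: Ā=33.6589, payoff=0.0000, prob=0.014743
DUUDD: Ā=30.6949, payoff=0.9551, prob=0.014743
UUUDD: Ā=46.0423, payoff=0.0000, prob=0.031942
DDDUD: Ā=20.7272, payoff=10.9228, prob=0.006804
UDDUD: Ā=31.0908, payoff=0.5592, prob=0.014743
DUDUD: Ā=28.1268, payoff=3.5232, prob=0.014743
UUDUD: Ā=42.1903, payoff=0.0000, prob=0.031942
DDUUD: Ā=25.8742, payoff=5.7758, prob=0.014743
UDUUD: Ā=38.8113, payoff=0.0000, prob=0.031942
DUUUD: Ā=35.8473, payoff=0.0000, prob=0.031942
UUUUD: Ā=53.7710, payoff=0.0000, prob=0.069208
DDDDU: Ā=19.4261, payoff=12.2239, prob=0.006804
UDDDU: Ā=29.1392, payoff=2.5108, prob=0.014743
DUDDU: Ā=26.1752, payoff=5.4748, prob=0.014743
UUDDU: Ā=39.2627, payoff=0.0000, prob=0.031942
DDUDU: Ā=23.9225, payoff=7.7275, prob=0.014743
UDUDU: Ā=35.8838, payoff=0.0000, prob=0.031942
DUUDU: Ā=32.9198, payoff=0.0000, prob=0.031942
UUUDU: Ā=49.3797, payoff=0.0000, prob=0.069208
DDDUU: Ā=22.2105, payoff=9.4395, prob=0.014743
UDDUU: Ā=33.3158, payoff=0.0000, prob=0.031942
DUDUU: Ā=30.3518, payoff=1.2982, prob=0.031942
UUDUU: Ā=45.5277, payoff=0.0000, prob=0.069208
DDUUU: Ā=28.0991, payoff=3.5509, prob=0.031942
UDUUU: Ā=42.1487, payoff=0.0000, prob=0.069208
DUUUU: Ā=39.1847, payoff=0.0000, prob=0.069208
UUUUU: Ā=58.7770, payoff=0.0000, prob=0.149951
Price = Σ prob·payoff / R^5 = 1.021303 / 1.104081 = 0.9250

price = 0.9250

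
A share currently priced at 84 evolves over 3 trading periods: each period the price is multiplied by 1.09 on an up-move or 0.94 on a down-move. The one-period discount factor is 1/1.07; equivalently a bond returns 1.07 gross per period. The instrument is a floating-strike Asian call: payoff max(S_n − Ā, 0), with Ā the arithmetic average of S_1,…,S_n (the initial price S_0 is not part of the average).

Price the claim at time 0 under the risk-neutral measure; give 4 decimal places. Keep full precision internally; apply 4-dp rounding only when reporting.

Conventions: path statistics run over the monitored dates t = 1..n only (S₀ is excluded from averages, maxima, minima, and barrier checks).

Set p* = 0.8667 (from d < R < u); the path-dependent value is the discounted p*-expectation over all price paths.
Enumerate all 2^3 = 8 price paths (U = up ×1.09, D = down ×0.94); each path with k up-moves has probability p*^k·(1−p*)^(3−k).
DDD: Ā=74.3172, payoff=0.0000, prob=0.002370
UDD: Ā=86.1763, payoff=0.0000, prob=0.015407
DUD: Ā=81.9763, payoff=0.0000, prob=0.015407
UUD: Ā=95.0576, payoff=0.0000, prob=0.100148
DDU: Ā=78.0283, payoff=2.8741, prob=0.015407
UDU: Ā=90.4796, payoff=3.3328, prob=0.100148
DUU: Ā=86.2796, payoff=7.5328, prob=0.100148
UUU: Ā=100.0476, payoff=8.7348, prob=0.650963
Price = Σ prob·payoff / R^3 = 6.818497 / 1.225043 = 5.5659

price = 5.5659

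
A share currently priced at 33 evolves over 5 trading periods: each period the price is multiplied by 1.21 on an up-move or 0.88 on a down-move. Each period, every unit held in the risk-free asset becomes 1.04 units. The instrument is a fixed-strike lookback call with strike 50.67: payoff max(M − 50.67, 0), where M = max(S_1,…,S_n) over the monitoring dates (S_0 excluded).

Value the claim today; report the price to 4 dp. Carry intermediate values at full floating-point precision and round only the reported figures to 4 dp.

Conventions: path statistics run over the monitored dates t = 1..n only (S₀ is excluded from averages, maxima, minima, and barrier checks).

price = 2.5741

Under the martingale measure an up-move has probability p* = 0.4848; value the claim as the probability-weighted average of per-path payoffs, discounted 5 periods at R = 1.04.
Enumerate all 2^5 = 32 price paths (U = up ×1.21, D = down ×0.88); each path with k up-moves has probability p*^k·(1−p*)^(5−k).
DDDDD: M=29.0400, payoff=0.0000, prob=0.036281
UDDDD: M=39.9300, payoff=0.0000, prob=0.034146
DUDDD: M=35.1384, payoff=0.0000, prob=0.034146
UUDDD: M=48.3153, payoff=0.0000, prob=0.032138
DDUDD: M=30.9218, payoff=0.0000, prob=0.034146
UDUDD: M=42.5175, payoff=0.0000, prob=0.032138
DUUDD: M=42.5175, payoff=0.0000, prob=0.032138
UUUDD: M=58.4615, payoff=7.7915, prob=0.030247
DDDUD: M=29.0400, payoff=0.0000, prob=0.034146
UDDUD: M=39.9300, payoff=0.0000, prob=0.032138
DUDUD: M=37.4154, payoff=0.0000, prob=0.032138
UUDUD: M=51.4461, payoff=0.7761, prob=0.030247
DDUUD: M=37.4154, payoff=0.0000, prob=0.032138
UDUUD: M=51.4461, payoff=0.7761, prob=0.030247
DUUUD: M=51.4461, payoff=0.7761, prob=0.030247
UUUUD: M=70.7384, payoff=20.0684, prob=0.028468
DDDDU: M=29.0400, payoff=0.0000, prob=0.034146
UDDDU: M=39.9300, payoff=0.0000, prob=0.032138
DUDDU: M=35.1384, payoff=0.0000, prob=0.032138
UUDDU: M=48.3153, payoff=0.0000, prob=0.030247
DDUDU: M=32.9255, payoff=0.0000, prob=0.032138
UDUDU: M=45.2726, payoff=0.0000, prob=0.030247
DUUDU: M=45.2726, payoff=0.0000, prob=0.030247
UUUDU: M=62.2498, payoff=11.5798, prob=0.028468
DDDUU: M=32.9255, payoff=0.0000, prob=0.032138
UDDUU: M=45.2726, payoff=0.0000, prob=0.030247
DUDUU: M=45.2726, payoff=0.0000, prob=0.030247
UUDUU: M=62.2498, payoff=11.5798, prob=0.028468
DDUUU: M=45.2726, payoff=0.0000, prob=0.030247
UDUUU: M=62.2498, payoff=11.5798, prob=0.028468
DUUUU: M=62.2498, payoff=11.5798, prob=0.028468
UUUUU: M=85.5935, payoff=34.9235, prob=0.026794
Price = Σ prob·payoff / R^5 = 3.131760 / 1.216653 = 2.5741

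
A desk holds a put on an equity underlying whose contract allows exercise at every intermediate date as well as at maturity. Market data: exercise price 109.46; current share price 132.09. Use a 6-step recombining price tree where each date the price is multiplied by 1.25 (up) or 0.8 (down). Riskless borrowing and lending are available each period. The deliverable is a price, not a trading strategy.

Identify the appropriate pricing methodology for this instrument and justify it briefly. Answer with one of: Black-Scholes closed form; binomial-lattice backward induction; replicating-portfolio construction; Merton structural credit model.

Key observation: an American put (K = 109.46, S₀ = 132.09) on a 6-date tree has no closed form — the optimal stopping decision is embedded and must be resolved recursively from expiry.

framework: binomial-lattice backward induction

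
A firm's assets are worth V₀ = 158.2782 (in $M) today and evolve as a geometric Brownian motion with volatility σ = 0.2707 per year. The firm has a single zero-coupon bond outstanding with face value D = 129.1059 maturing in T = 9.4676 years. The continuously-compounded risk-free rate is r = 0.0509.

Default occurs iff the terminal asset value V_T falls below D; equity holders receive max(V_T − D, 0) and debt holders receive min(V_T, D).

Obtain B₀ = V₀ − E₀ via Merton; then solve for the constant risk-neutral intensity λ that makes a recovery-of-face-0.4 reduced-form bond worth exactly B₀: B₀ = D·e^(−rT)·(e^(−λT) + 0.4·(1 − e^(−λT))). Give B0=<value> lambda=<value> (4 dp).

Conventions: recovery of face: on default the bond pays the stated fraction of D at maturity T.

B0=69.4816 lambda=0.0255

Work the structural quantities from V₀ = 158.2782 against face 129.1059:
d₁ = [ln(V₀/D) + (r + σ²/2)T] / (σ√T)
   = [ln(158.2782/129.1059) + (0.0509 + 0.5·0.2707²)·9.4676] / (0.2707·√9.4676)
   = [0.203721 + 0.828787] / 0.832929 = 1.239610
d₂ = d₁ − σ√T = 1.239610 − 0.832929 = 0.406681
N(d₁) = 0.892440,  N(d₂) = 0.657879,  e^(−rT) = 0.617608
E₀ = V₀·N(d₁) − D·e^(−rT)·N(d₂)
   = 158.2782·0.892440 − 129.1059·0.617608·0.657879 = 88.796631
B₀ = V₀ − E₀ = 158.2782 − 88.796631 = 69.481569
e^(−λT) = (B₀·e^(rT)/D − 0.4)/(1 − 0.4) = (69.4816·1.619149/129.1059 − 0.4)/0.6 = 0.78564340
λ = −ln(0.78564340)/9.4676 = 0.025482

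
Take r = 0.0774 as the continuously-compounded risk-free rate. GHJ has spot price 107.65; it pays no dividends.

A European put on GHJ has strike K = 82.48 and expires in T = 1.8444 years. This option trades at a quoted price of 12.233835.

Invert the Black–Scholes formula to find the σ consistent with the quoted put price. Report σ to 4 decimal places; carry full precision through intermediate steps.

sigma = 0.5667

At σ = 0.5667 the Black–Scholes value reproduces the quote:
σ√T = 0.5667·√1.8444 = 0.769628
d₁ = (ln(S/K) + (r+σ²/2)T) / (σ√T) = (ln(107.65/82.48) + (0.0774+0.5667²/2)·1.8444) / 0.769628 = (0.266329 + 0.438920) / 0.769628 = 0.916351
d₂ = d₁ − σ√T = 0.916351 − 0.769628 = 0.146723
e^{−rT} = 0.866965
N(−d₁) = 0.179741,  N(−d₂) = 0.441675
V = K·e^{−rT}·N(−d₂) − S·N(−d₁) = 31.582990 − 19.349155 = 12.233835 (equal to the quote); since ∂V/∂σ > 0 for all σ, the implied volatility is unique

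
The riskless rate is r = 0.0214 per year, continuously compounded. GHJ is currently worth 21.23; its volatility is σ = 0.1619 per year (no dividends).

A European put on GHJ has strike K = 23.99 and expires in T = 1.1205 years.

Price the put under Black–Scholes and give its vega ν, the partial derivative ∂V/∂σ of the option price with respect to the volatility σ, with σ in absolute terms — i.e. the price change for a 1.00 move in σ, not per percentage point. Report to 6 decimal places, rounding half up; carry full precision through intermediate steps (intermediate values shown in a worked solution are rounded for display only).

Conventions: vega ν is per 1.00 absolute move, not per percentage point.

price = 2.863355
ν = 7.960588

σ√T = 0.1619·√1.1205 = 0.171377
d₁ = (ln(S/K) + (r+σ²/2)T) / (σ√T) = (ln(21.23/23.99) + (0.0214+0.1619²/2)·1.1205) / 0.171377 = (-0.122222 + 0.038664) / 0.171377 = -0.487568
d₂ = d₁ − σ√T = -0.487568 − 0.171377 = -0.658945
e^{−rT} = 0.976307
N(−d₁) = 0.687072,  N(−d₂) = 0.745035
Put price V = K·e^{−rT}·N(−d₂) − S·N(−d₁) = 17.449897 − 14.586543 = 2.863355
φ(d₁) = (1/√(2π))·e^{−d₁²/2} = 0.354233
ν = S·φ(d₁)·√T = 7.960588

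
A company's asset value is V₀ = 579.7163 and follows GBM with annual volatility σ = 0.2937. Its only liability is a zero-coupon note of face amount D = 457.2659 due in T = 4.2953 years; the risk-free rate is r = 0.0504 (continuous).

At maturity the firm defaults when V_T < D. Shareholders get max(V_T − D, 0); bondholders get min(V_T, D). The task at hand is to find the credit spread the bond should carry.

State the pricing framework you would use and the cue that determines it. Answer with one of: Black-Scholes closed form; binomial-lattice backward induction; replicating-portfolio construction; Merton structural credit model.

Key observation: the data describe a firm's assets (V₀ = 579.7163, GBM) and a single zero-coupon debt of face 457.2659, so credit quantities follow from equity-as-call in the structural model.

framework: Merton structural credit model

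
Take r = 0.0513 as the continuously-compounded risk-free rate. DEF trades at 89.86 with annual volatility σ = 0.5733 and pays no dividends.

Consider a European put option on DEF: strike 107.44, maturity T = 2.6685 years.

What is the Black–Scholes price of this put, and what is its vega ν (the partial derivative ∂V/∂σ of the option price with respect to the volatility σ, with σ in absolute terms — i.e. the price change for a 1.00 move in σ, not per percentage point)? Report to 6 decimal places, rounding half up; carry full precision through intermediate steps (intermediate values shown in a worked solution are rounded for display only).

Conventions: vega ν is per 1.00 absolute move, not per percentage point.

price = 35.024300
ν = 53.535077

σ√T = 0.5733·√2.6685 = 0.936517
d₁ = (ln(S/K) + (r+σ²/2)T) / (σ√T) = (ln(89.86/107.44) + (0.0513+0.5733²/2)·2.6685) / 0.936517 = (-0.178680 + 0.575426) / 0.936517 = 0.423640
d₂ = d₁ − σ√T = 0.423640 − 0.936517 = -0.512876
e^{−rT} = 0.872063
N(−d₁) = 0.335914,  N(−d₂) = 0.695981
Put price V = K·e^{−rT}·N(−d₂) − S·N(−d₁) = 65.209540 − 30.185240 = 35.024300
φ(d₁) = (1/√(2π))·e^{−d₁²/2} = 0.364702
ν = S·φ(d₁)·√T = 53.535077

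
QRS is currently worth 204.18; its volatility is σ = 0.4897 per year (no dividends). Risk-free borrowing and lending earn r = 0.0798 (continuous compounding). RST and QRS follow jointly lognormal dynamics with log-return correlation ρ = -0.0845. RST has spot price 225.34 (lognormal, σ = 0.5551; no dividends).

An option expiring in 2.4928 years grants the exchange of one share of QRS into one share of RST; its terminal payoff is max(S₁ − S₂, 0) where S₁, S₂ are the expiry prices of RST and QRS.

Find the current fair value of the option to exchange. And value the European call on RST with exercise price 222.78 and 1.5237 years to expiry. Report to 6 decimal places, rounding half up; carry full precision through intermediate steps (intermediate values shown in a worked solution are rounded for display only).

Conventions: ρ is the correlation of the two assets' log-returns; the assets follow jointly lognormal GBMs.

σ_eff = √(σ₁² + σ₂² − 2ρσ₁σ₂) = √(0.5551² + 0.4897² − 2·-0.0845·0.5551·0.4897) = 0.770637
d₁ = (ln(S₁/S₂) + (q₂ − q₁ + σ_eff²/2)T) / (σ_eff√T) = (ln(225.34/204.18) + (0.0 − 0.0 + 0.296941)·2.4928) / 1.216729 = 0.689408
d₂ = d₁ − σ_eff√T = 0.689408 − 1.216729 = -0.527320
N(d₁) = 0.754717,  N(d₂) = 0.298986
V = S₁·e^{−q₁T}·N(d₁) − S₂·e^{−q₂T}·N(d₂) = 170.067880 − 61.046869 = 109.021011
[vanilla: RST call K=222.78]
σ√T = 0.5551·√1.5237 = 0.685206
d₁ = (ln(S/K) + (r+σ²/2)T) / (σ√T) = (ln(225.34/222.78) + (0.0798+0.5551²/2)·1.5237) / 0.685206 = (0.011426 + 0.356345) / 0.685206 = 0.536730
d₂ = d₁ − σ√T = 0.536730 − 0.685206 = -0.148476
e^{−rT} = 0.885510
N(d₁) = 0.704273,  N(d₂) = 0.440984
price = S·N(d₁) − K·e^{−rT}·N(d₂) = 158.700848 − 86.994587 = 71.706261

exchange price = 109.021011
price(RST call K=222.78) = 71.706261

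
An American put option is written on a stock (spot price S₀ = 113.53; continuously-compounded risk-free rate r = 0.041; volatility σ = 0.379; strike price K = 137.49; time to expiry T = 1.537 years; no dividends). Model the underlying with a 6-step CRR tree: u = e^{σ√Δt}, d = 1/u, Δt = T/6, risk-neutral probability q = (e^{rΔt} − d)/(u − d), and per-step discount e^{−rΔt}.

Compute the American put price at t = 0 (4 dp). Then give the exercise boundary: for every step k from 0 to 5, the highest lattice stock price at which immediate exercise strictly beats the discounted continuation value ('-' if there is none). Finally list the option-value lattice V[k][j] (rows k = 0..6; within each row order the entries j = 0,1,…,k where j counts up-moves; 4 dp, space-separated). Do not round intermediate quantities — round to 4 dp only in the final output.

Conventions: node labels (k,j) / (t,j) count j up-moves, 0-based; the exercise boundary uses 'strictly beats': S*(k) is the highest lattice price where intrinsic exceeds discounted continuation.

price = 33.6272
boundary = - - 77.3562 63.8539 77.3562 93.7137
tree:
33.6272
45.8056 21.1501
60.1338 31.2634 10.6397
73.6361 44.4474 17.6430 3.2731
84.7816 60.1338 28.4013 6.3553 0.0000
93.9817 73.6361 43.7763 12.3399 0.0000 0.0000
101.5759 84.7816 60.1338 23.9600 0.0000 0.0000 0.0000

Δt=0.25617  u=1.21146  d=0.82545  q=0.47954  discount=0.98955
step 6 (expiry): payoffs max(K−S,0) = 101.5759 84.7816 60.1338 23.9600 0.0000 0.0000 0.0000
step 5: (k=5,j=0): S=43.5083, K−S=93.9817, hold=92.5452 ⇒ V=93.9817 exercise | (k=5,j=1): S=63.8539, K−S=73.6361, hold=72.1996 ⇒ V=73.6361 exercise | (k=5,j=2): S=93.7137, K−S=43.7763, hold=42.3398 ⇒ V=43.7763 exercise | (k=5,j=3): S=137.5366, K−S=0.0000, hold=12.3399 ⇒ V=12.3399 continue | (k=5,j=4): S=201.8522, K−S=0.0000, hold=0.0000 ⇒ V=0.0000 continue | (k=5,j=5): S=296.2435, K−S=0.0000, hold=0.0000 ⇒ V=0.0000 continue  boundary S*=93.7137
step 4: (k=4,j=0): S=52.7084, K−S=84.7816, hold=83.3451 ⇒ V=84.7816 exercise | (k=4,j=1): S=77.3562, K−S=60.1338, hold=58.6973 ⇒ V=60.1338 exercise | (k=4,j=2): S=113.5300, K−S=23.9600, hold=28.4013 ⇒ V=28.4013 continue | (k=4,j=3): S=166.6195, K−S=0.0000, hold=6.3553 ⇒ V=6.3553 continue | (k=4,j=4): S=244.5351, K−S=0.0000, hold=0.0000 ⇒ V=0.0000 continue  boundary S*=77.3562
step 3: (k=3,j=0): S=63.8539, K−S=73.6361, hold=72.1996 ⇒ V=73.6361 exercise | (k=3,j=1): S=93.7137, K−S=43.7763, hold=44.4474 ⇒ V=44.4474 continue | (k=3,j=2): S=137.5366, K−S=0.0000, hold=17.6430 ⇒ V=17.6430 continue | (k=3,j=3): S=201.8522, K−S=0.0000, hold=3.2731 ⇒ V=3.2731 continue  boundary S*=63.8539
step 2: (k=2,j=0): S=77.3562, K−S=60.1338, hold=59.0157 ⇒ V=60.1338 exercise | (k=2,j=1): S=113.5300, K−S=23.9600, hold=31.2634 ⇒ V=31.2634 continue | (k=2,j=2): S=166.6195, K−S=0.0000, hold=10.6397 ⇒ V=10.6397 continue  boundary S*=77.3562
step 1: (k=1,j=0): S=93.7137, K−S=43.7763, hold=45.8056 ⇒ V=45.8056 continue | (k=1,j=1): S=137.5366, K−S=0.0000, hold=21.1501 ⇒ V=21.1501 continue  boundary S*=-
step 0: (k=0,j=0): S=113.5300, K−S=23.9600, hold=33.6272 ⇒ V=33.6272 continue  boundary S*=-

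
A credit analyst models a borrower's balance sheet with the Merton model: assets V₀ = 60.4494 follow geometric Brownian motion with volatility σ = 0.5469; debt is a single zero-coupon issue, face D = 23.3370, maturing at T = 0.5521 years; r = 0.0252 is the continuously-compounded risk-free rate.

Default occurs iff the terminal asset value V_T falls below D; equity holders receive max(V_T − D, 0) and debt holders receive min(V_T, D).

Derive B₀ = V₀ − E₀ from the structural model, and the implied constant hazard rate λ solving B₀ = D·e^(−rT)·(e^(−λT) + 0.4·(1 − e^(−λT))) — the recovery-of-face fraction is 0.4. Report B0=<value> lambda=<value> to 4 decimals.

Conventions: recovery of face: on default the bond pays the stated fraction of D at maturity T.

Apply the equity-as-call identities (strike 23.3370, horizon 0.5521 years):
d₁ = [ln(V₀/D) + (r + σ²/2)T] / (σ√T)
   = [ln(60.4494/23.3370) + (0.0252 + 0.5·0.5469²)·0.5521] / (0.5469·√0.5521)
   = [0.951767 + 0.096479] / 0.406365 = 2.579564
d₂ = d₁ − σ√T = 2.579564 − 0.406365 = 2.173199
N(d₁) = 0.995054,  N(d₂) = 0.985117,  e^(−rT) = 0.986183
E₀ = V₀·N(d₁) − D·e^(−rT)·N(d₂)
   = 60.4494·0.995054 − 23.3370·0.986183·0.985117 = 37.478358
B₀ = V₀ − E₀ = 60.4494 − 37.478358 = 22.971042
e^(−λT) = (B₀·e^(rT)/D − 0.4)/(1 − 0.4) = (22.9710·1.014010/23.3370 − 0.4)/0.6 = 0.99684530
λ = −ln(0.99684530)/0.5521 = 0.005723

B0=22.9710 lambda=0.0057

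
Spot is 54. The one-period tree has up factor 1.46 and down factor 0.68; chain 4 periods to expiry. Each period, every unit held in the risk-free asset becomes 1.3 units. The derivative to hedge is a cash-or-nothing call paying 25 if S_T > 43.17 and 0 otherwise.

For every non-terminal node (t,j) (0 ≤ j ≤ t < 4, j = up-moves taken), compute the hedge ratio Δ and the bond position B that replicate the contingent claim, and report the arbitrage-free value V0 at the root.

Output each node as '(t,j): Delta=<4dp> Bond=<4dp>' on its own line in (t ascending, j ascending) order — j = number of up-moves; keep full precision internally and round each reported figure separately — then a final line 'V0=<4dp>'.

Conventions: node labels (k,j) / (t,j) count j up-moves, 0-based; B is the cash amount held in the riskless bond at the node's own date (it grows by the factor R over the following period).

(0,0): Delta=0.0271 Bond=7.0337
(1,0): Delta=0.1684 Bond=3.9546
(1,1): Delta=0.0101 Bond=10.4829
(2,0): Delta=0.7849 Bond=-10.2510
(2,1): Delta=0.0943 Bond=9.1130
(2,2): Delta=0.0000 Bond=14.7929
(3,0): Delta=0.0000 Bond=0.0000
(3,1): Delta=0.8792 Bond=-16.7653
(3,2): Delta=0.0000 Bond=19.2308
(3,3): Delta=0.0000 Bond=19.2308
V0=8.4975

The replicating-portfolio and risk-neutral prices coincide; use p* = (1.3−0.68)/(1.46−0.68) = 0.7949 for the latter.
At maturity the claim pays: V(4,0)=0.0000, V(4,1)=0.0000, V(4,2)=25.0000, V(4,3)=25.0000, V(4,4)=25.0000
(3,0): S=16.9793. Δ = (V_up−V_dn)/(S_up−S_dn) = (0.0000−0.0000)/(24.7898−11.5459) = 0.0000. V = [p*·0.0000 + (1−p*)·0.0000]/1.3 = 0.0000. B = V − Δ·S = 0.0000.
(3,1): S=36.4556. Δ = (V_up−V_dn)/(S_up−S_dn) = (25.0000−0.0000)/(53.2252−24.7898) = 0.8792. V = [p*·25.0000 + (1−p*)·0.0000]/1.3 = 15.2860. B = V − Δ·S = -16.7653.
(3,2): S=78.2724. Δ = (V_up−V_dn)/(S_up−S_dn) = (25.0000−25.0000)/(114.2776−53.2252) = 0.0000. V = [p*·25.0000 + (1−p*)·25.0000]/1.3 = 19.2308. B = V − Δ·S = 19.2308.
(3,3): S=168.0553. Δ = (V_up−V_dn)/(S_up−S_dn) = (25.0000−25.0000)/(245.3608−114.2776) = 0.0000. V = [p*·25.0000 + (1−p*)·25.0000]/1.3 = 19.2308. B = V − Δ·S = 19.2308.
(2,0): S=24.9696. Δ = (V_up−V_dn)/(S_up−S_dn) = (15.2860−0.0000)/(36.4556−16.9793) = 0.7849. V = [p*·15.2860 + (1−p*)·0.0000]/1.3 = 9.3465. B = V − Δ·S = -10.2510.
(2,1): S=53.6112. Δ = (V_up−V_dn)/(S_up−S_dn) = (19.2308−15.2860)/(78.2724−36.4556) = 0.0943. V = [p*·19.2308 + (1−p*)·15.2860]/1.3 = 14.1704. B = V − Δ·S = 9.1130.
(2,2): S=115.1064. Δ = (V_up−V_dn)/(S_up−S_dn) = (19.2308−19.2308)/(168.0553−78.2724) = 0.0000. V = [p*·19.2308 + (1−p*)·19.2308]/1.3 = 14.7929. B = V − Δ·S = 14.7929.
(1,0): S=36.7200. Δ = (V_up−V_dn)/(S_up−S_dn) = (14.1704−9.3465)/(53.6112−24.9696) = 0.1684. V = [p*·14.1704 + (1−p*)·9.3465]/1.3 = 10.1392. B = V − Δ·S = 3.9546.
(1,1): S=78.8400. Δ = (V_up−V_dn)/(S_up−S_dn) = (14.7929−14.1704)/(115.1064−53.6112) = 0.0101. V = [p*·14.7929 + (1−p*)·14.1704]/1.3 = 11.2809. B = V − Δ·S = 10.4829.
(0,0): S=54.0000. Δ = (V_up−V_dn)/(S_up−S_dn) = (11.2809−10.1392)/(78.8400−36.7200) = 0.0271. V = [p*·11.2809 + (1−p*)·10.1392]/1.3 = 8.4975. B = V − Δ·S = 7.0337.
Check: Δ(0,0)·S0 + B(0,0) = 8.4975 = V0.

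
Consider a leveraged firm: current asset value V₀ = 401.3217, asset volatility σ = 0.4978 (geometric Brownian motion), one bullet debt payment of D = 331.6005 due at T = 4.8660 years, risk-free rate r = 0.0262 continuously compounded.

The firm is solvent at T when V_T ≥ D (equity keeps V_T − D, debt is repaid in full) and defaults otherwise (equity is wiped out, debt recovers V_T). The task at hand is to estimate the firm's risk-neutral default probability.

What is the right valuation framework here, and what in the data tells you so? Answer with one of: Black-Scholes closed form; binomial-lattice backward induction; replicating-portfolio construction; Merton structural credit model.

framework: Merton structural credit model

Key observation: the question is about default risk generated by asset-value dynamics against a debt face of 331.6005 — the structural framework prices exactly that.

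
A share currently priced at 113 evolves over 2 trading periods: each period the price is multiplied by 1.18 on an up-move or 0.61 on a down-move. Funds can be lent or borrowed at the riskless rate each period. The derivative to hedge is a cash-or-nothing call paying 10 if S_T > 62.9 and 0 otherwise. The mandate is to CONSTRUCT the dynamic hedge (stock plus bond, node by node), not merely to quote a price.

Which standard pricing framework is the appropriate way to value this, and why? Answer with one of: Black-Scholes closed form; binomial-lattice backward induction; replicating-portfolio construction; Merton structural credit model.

Key observation: the deliverable is the dynamic trading strategy on the 2-step tree (spot 113, moves 1.18 and 0.61), so the valuation must go through the node-by-node replicating-portfolio solve.

framework: replicating-portfolio construction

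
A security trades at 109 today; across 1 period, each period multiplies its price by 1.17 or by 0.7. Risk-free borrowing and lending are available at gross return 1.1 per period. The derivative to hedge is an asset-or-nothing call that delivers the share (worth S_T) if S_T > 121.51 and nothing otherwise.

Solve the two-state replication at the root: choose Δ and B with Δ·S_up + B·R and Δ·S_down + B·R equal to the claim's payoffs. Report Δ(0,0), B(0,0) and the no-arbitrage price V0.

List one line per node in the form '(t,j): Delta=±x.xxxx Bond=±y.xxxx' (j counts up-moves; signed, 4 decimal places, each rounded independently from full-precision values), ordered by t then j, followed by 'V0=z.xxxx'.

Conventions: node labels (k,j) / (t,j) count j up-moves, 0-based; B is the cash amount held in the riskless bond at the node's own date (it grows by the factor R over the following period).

No-arbitrage ⇒ martingale measure with p* = (R−d)/(u−d) = 0.8511.
Expiry values: V(1,0)=0.0000, V(1,1)=127.5300
(0,0): S=109.0000. Δ = (V_up−V_dn)/(S_up−S_dn) = (127.5300−0.0000)/(127.5300−76.3000) = 2.4894. V = [p*·127.5300 + (1−p*)·0.0000]/1.1 = 98.6692. B = V − Δ·S = -172.6712.
Sanity check at the root: Δ(0,0)·S0 + B(0,0) reproduces V0 = 98.6692.

(0,0): Delta=2.4894 Bond=-172.6712
V0=98.6692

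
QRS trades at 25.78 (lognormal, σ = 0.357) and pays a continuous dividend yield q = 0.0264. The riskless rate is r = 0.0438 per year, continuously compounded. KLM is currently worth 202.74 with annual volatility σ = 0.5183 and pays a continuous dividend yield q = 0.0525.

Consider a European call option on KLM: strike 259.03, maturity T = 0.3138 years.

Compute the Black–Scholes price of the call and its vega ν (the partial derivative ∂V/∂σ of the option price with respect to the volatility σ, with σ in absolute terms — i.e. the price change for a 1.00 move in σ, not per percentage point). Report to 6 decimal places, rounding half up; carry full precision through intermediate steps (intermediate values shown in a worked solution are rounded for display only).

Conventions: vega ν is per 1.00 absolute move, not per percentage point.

price = 7.119222
ν = 34.684153

σ√T = 0.5183·√0.3138 = 0.290341
d₁ = (ln(S/K) + (r−q+σ²/2)T) / (σ√T) = (ln(202.74/259.03) + (0.0438−0.0525+0.5183²/2)·0.3138) / 0.290341 = (-0.245020 + 0.039419) / 0.290341 = -0.708137
d₂ = d₁ − σ√T = -0.708137 − 0.290341 = -0.998477
e^{−rT} = 0.986350
e^{−qT} = 0.983660
N(d₁) = 0.239430,  N(d₂) = 0.159024
Call price V = S·e^{−qT}·N(d₁) − K·e^{−rT}·N(d₂) = 47.748927 − 40.629705 = 7.119222
φ(d₁) = (1/√(2π))·e^{−d₁²/2} = 0.310470
ν = S·e^{−qT}·φ(d₁)·√T = 34.684153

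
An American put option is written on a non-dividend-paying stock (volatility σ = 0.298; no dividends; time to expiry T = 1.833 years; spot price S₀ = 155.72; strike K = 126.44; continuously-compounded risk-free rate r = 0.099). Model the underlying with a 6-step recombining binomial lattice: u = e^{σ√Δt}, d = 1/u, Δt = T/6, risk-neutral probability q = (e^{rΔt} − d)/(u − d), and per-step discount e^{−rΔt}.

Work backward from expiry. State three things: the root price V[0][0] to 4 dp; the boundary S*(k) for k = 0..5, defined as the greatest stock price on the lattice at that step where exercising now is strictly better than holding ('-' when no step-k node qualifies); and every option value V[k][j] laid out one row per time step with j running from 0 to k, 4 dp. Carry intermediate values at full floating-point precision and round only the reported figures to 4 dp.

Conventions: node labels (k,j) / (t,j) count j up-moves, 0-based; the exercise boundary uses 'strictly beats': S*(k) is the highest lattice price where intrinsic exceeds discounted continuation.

price = 5.7238
boundary = - - - 95.0048 80.5773 95.0048
tree:
5.7238
10.4156 2.2301
18.4190 4.4922 0.5162
31.4352 8.8677 1.1868 0.0000
45.8627 17.0304 2.7287 0.0000 0.0000
58.0993 31.4352 6.2737 0.0000 0.0000 0.0000
68.4776 45.8627 14.4244 0.0000 0.0000 0.0000 0.0000

Δt=0.30550, u=1.17905, d=0.84814, q=0.55171, disc=e^(-rΔt)=0.97021
k=6 terminal: V=max(K-S,0) → 68.4776 45.8627 14.4244 0.0000 0.0000 0.0000 0.0000
k=5: j=0 S=68.3407 intr=58.0993 cont=54.3324 V=58.0993[EX]; j=1 S=95.0048 intr=31.4352 cont=27.6683 V=31.4352[EX]; j=2 S=132.0722 intr=0.0000 cont=6.2737 V=6.2737[hold]; j=3 S=183.6020 intr=0.0000 cont=0.0000 V=0.0000[hold]; j=4 S=255.2368 intr=0.0000 cont=0.0000 V=0.0000[hold]; j=5 S=354.8209 intr=0.0000 cont=0.0000 V=0.0000[hold]  S*(5)=95.0048
k=4: j=0 S=80.5773 intr=45.8627 cont=42.0959 V=45.8627[EX]; j=1 S=112.0156 intr=14.4244 cont=17.0304 V=17.0304[hold]; j=2 S=155.7200 intr=0.0000 cont=2.7287 V=2.7287[hold]; j=3 S=216.4763 intr=0.0000 cont=0.0000 V=0.0000[hold]; j=4 S=300.9374 intr=0.0000 cont=0.0000 V=0.0000[hold]  S*(4)=80.5773
k=3: j=0 S=95.0048 intr=31.4352 cont=29.0633 V=31.4352[EX]; j=1 S=132.0722 intr=0.0000 cont=8.8677 V=8.8677[hold]; j=2 S=183.6020 intr=0.0000 cont=1.1868 V=1.1868[hold]; j=3 S=255.2368 intr=0.0000 cont=0.0000 V=0.0000[hold]  S*(3)=95.0048
k=2: j=0 S=112.0156 intr=14.4244 cont=18.4190 V=18.4190[hold]; j=1 S=155.7200 intr=0.0000 cont=4.4922 V=4.4922[hold]; j=2 S=216.4763 intr=0.0000 cont=0.5162 V=0.5162[hold]  S*(2)=-
k=1: j=0 S=132.0722 intr=0.0000 cont=10.4156 V=10.4156[hold]; j=1 S=183.6020 intr=0.0000 cont=2.2301 V=2.2301[hold]  S*(1)=-
k=0: j=0 S=155.7200 intr=0.0000 cont=5.7238 V=5.7238[hold]  S*(0)=-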